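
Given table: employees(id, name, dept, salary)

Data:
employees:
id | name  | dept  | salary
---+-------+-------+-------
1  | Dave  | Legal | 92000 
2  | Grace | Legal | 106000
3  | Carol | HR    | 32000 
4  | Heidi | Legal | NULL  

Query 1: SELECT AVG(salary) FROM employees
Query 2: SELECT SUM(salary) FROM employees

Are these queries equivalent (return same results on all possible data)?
No, not equivalent

Query 1 returns: [(76666.66666666667,)]
Query 2 returns: [(230000,)]

Reason: AVG vs SUM give different aggregate values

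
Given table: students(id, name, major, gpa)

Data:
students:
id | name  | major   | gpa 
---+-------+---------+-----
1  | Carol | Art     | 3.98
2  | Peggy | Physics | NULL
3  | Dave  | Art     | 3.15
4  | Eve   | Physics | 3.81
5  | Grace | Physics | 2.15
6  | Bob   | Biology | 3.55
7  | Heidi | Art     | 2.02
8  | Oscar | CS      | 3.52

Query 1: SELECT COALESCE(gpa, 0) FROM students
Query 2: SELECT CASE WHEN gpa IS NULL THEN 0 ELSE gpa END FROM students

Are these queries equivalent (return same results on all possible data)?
Yes, equivalent

Both queries return: [(0,), (2.02,), (2.15,), (3.15,), (3.52,), (3.55,), (3.81,), (3.98,)]

Reason: COALESCE vs CASE for NULL handling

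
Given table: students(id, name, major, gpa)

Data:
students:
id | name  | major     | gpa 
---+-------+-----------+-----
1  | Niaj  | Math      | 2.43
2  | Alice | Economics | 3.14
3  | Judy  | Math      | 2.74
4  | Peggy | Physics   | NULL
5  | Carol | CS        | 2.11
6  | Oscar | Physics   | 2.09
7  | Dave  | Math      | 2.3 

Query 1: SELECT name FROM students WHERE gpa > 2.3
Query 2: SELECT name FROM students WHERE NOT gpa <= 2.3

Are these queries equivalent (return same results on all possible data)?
Yes, equivalent

Both queries return: [('Alice',), ('Judy',), ('Niaj',)]

Reason: Both filter gpa > 2.3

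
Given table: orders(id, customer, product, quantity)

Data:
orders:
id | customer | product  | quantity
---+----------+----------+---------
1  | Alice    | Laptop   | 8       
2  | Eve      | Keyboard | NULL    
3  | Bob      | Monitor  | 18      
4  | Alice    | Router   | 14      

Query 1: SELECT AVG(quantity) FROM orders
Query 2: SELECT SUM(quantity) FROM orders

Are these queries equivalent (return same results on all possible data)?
No, not equivalent

Query 1 returns: [(13.333333333333334,)]
Query 2 returns: [(40,)]

Reason: AVG vs SUM give different aggregate values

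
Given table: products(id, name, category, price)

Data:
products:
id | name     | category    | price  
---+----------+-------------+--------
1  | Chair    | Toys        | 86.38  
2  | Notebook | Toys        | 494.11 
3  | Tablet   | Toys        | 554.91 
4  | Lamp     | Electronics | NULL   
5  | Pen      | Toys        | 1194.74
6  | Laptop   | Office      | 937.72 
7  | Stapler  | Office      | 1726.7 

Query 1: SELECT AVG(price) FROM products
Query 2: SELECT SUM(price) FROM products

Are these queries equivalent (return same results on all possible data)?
No, not equivalent

Query 1 returns: [(832.4266666666667,)]
Query 2 returns: [(4994.56,)]

Reason: AVG vs SUM give different aggregate values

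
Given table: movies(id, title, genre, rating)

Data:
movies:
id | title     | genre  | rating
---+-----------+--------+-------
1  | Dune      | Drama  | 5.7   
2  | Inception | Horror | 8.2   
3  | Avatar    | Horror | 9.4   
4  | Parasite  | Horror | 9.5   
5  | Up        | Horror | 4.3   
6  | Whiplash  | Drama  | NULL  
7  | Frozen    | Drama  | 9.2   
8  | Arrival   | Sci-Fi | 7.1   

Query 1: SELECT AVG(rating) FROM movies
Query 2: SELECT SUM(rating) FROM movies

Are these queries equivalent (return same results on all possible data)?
No, not equivalent

Query 1 returns: [(7.628571428571428,)]
Query 2 returns: [(53.4,)]

Reason: AVG vs SUM give different aggregate values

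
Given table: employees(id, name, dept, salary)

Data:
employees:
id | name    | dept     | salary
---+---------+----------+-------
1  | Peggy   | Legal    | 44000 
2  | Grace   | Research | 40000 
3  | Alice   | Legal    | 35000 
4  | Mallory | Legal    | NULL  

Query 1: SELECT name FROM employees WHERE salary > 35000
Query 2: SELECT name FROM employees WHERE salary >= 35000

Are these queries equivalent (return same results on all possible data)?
No, not equivalent

Query 1 returns: [('Peggy',), ('Grace',)]
Query 2 returns: [('Peggy',), ('Grace',), ('Alice',)]

Reason: > vs >= gives different results when salary = 35000 exists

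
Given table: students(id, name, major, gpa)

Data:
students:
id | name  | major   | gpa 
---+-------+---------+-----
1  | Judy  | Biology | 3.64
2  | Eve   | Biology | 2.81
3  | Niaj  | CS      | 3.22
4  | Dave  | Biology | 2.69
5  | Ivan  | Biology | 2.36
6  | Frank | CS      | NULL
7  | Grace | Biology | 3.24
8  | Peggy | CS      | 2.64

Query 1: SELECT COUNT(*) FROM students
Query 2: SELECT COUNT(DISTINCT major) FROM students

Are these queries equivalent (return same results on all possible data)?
No, not equivalent

Query 1 returns: [(8,)]
Query 2 returns: [(2,)]

Reason: COUNT(*) counts rows, COUNT(DISTINCT major) counts unique majors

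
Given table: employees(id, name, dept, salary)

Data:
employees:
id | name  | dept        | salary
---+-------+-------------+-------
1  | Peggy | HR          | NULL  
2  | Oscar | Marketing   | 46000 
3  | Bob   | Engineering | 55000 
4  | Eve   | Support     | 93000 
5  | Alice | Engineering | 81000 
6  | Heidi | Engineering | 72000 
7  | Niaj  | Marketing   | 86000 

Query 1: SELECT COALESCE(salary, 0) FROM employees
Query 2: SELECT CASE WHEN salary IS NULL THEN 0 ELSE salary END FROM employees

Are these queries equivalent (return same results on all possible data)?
Yes, equivalent

Both queries return: [(0,), (46000,), (55000,), (72000,), (81000,), (86000,), (93000,)]

Reason: COALESCE vs CASE for NULL handling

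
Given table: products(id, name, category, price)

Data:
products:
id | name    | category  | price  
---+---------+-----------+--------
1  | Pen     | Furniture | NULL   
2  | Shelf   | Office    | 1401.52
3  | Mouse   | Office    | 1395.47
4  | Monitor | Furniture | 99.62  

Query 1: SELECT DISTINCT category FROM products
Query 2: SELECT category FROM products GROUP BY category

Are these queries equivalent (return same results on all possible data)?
Yes, equivalent

Both queries return: [('Furniture',), ('Office',)]

Reason: Both get unique categorys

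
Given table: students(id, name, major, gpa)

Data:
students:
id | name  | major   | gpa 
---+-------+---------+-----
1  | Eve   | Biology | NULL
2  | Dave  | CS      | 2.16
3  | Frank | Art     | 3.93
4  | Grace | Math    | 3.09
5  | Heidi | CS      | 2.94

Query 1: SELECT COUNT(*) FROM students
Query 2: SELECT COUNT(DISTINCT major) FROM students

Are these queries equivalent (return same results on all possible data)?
No, not equivalent

Query 1 returns: [(5,)]
Query 2 returns: [(4,)]

Reason: COUNT(*) counts rows, COUNT(DISTINCT major) counts unique majors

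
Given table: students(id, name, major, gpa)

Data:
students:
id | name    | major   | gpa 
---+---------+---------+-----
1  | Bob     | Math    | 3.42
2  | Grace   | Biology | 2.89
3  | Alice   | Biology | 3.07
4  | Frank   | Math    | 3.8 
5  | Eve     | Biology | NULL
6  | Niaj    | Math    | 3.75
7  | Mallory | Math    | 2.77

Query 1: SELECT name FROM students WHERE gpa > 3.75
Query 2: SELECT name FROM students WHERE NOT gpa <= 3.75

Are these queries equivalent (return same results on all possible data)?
Yes, equivalent

Both queries return: [('Frank',)]

Reason: Both filter gpa > 3.75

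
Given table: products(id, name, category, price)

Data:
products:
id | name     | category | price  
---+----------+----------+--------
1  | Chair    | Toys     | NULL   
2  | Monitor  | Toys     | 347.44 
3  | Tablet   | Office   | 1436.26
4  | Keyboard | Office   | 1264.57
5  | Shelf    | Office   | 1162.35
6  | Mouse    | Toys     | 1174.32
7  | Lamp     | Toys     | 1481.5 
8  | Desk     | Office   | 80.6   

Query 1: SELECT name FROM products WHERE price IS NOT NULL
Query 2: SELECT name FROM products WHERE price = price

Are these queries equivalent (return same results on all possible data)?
Yes, equivalent

Both queries return: [('Desk',), ('Keyboard',), ('Lamp',), ('Monitor',), ('Mouse',), ('Shelf',), ('Tablet',)]

Reason: IS NOT NULL vs self-equality (both exclude NULLs)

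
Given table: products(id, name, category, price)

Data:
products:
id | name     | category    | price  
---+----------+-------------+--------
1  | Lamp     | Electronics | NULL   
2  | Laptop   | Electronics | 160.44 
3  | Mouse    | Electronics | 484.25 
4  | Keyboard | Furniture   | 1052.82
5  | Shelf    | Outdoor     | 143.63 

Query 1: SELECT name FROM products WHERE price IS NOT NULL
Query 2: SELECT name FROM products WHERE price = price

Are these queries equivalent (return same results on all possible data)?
Yes, equivalent

Both queries return: [('Keyboard',), ('Laptop',), ('Mouse',), ('Shelf',)]

Reason: IS NOT NULL vs self-equality (both exclude NULLs)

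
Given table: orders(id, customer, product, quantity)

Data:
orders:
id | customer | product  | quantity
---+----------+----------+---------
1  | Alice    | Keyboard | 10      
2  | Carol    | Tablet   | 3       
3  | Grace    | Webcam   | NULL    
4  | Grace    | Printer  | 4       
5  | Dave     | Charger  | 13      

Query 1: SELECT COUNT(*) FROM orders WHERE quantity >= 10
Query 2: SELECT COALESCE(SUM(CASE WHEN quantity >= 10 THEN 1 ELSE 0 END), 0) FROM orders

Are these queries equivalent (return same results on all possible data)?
Yes, equivalent

Both queries return: [(2,)]

Reason: COUNT with WHERE vs conditional SUM (COALESCE handles empty-table NULL)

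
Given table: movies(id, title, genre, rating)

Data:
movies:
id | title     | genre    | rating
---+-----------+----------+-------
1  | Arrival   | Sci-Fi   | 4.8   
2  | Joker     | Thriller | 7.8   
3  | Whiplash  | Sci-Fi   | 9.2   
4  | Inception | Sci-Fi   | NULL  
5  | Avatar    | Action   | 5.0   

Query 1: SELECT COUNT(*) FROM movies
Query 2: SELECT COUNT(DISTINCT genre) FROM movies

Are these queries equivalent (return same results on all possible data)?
No, not equivalent

Query 1 returns: [(5,)]
Query 2 returns: [(3,)]

Reason: COUNT(*) counts rows, COUNT(DISTINCT genre) counts unique genres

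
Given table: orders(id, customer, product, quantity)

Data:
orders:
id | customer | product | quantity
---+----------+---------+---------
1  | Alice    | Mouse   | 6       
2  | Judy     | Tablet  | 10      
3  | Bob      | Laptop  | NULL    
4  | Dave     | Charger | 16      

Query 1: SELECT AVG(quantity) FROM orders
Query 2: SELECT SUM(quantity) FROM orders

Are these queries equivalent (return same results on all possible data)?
No, not equivalent

Query 1 returns: [(10.666666666666666,)]
Query 2 returns: [(32,)]

Reason: AVG vs SUM give different aggregate values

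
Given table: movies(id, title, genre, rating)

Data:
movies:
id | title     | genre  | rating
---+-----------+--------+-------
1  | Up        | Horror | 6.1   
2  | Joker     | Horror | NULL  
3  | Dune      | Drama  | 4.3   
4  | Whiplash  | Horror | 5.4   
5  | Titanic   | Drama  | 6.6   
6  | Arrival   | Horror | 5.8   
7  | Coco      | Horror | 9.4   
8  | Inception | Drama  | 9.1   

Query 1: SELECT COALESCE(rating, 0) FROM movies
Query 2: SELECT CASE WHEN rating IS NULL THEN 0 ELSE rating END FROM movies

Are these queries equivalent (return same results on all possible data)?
Yes, equivalent

Both queries return: [(0,), (4.3,), (5.4,), (5.8,), (6.1,), (6.6,), (9.1,), (9.4,)]

Reason: COALESCE vs CASE for NULL handling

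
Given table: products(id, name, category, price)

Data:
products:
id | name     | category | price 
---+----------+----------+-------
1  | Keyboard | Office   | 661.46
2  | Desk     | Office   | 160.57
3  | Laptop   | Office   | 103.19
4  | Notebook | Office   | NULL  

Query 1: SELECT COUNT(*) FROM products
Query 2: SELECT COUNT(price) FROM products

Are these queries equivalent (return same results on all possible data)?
No, not equivalent

Query 1 returns: [(4,)]
Query 2 returns: [(3,)]

Reason: COUNT(*) includes NULLs, COUNT(column) excludes them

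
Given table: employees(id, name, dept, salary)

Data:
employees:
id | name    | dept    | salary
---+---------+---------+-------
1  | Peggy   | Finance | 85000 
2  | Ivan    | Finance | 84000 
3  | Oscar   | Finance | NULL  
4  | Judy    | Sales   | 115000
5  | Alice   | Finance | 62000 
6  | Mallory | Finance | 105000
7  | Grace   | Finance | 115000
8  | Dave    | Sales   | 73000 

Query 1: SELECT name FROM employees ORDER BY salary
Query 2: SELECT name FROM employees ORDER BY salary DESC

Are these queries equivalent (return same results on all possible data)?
No, not equivalent

Query 1 returns: [('Oscar',), ('Alice',), ('Dave',), ('Ivan',), ('Peggy',), ('Mallory',), ('Judy',), ('Grace',)]
Query 2 returns: [('Judy',), ('Grace',), ('Mallory',), ('Peggy',), ('Ivan',), ('Dave',), ('Alice',), ('Oscar',)]

Reason: ASC vs DESC gives opposite ordering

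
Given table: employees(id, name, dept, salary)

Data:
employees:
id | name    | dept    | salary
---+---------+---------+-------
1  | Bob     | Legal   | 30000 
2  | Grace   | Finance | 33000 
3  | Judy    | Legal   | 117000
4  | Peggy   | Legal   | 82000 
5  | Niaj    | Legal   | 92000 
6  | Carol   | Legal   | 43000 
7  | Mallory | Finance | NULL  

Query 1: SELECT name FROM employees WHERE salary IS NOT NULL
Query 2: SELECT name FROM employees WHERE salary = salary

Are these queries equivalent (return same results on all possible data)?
Yes, equivalent

Both queries return: [('Bob',), ('Carol',), ('Grace',), ('Judy',), ('Niaj',), ('Peggy',)]

Reason: IS NOT NULL vs self-equality (both exclude NULLs)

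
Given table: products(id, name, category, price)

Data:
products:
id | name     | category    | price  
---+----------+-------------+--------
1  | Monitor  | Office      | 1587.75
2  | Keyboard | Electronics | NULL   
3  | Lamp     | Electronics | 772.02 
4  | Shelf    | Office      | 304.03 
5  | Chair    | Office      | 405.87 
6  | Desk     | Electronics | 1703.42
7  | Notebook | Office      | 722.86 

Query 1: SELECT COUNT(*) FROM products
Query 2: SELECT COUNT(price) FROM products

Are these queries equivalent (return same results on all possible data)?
No, not equivalent

Query 1 returns: [(7,)]
Query 2 returns: [(6,)]

Reason: COUNT(*) includes NULLs, COUNT(column) excludes them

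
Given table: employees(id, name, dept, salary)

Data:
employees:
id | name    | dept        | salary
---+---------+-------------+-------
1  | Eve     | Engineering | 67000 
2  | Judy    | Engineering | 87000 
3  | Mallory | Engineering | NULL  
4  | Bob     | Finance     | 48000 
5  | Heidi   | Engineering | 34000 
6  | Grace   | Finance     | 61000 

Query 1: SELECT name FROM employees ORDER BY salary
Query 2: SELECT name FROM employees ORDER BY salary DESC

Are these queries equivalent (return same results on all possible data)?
No, not equivalent

Query 1 returns: [('Mallory',), ('Heidi',), ('Bob',), ('Grace',), ('Eve',), ('Judy',)]
Query 2 returns: [('Judy',), ('Eve',), ('Grace',), ('Bob',), ('Heidi',), ('Mallory',)]

Reason: ASC vs DESC gives opposite ordering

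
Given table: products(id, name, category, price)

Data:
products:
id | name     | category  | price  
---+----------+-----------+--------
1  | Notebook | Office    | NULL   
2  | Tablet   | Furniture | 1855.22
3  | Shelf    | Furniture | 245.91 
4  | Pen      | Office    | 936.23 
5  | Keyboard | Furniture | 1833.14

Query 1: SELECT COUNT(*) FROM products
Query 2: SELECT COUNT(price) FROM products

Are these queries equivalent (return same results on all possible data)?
No, not equivalent

Query 1 returns: [(5,)]
Query 2 returns: [(4,)]

Reason: COUNT(*) includes NULLs, COUNT(column) excludes them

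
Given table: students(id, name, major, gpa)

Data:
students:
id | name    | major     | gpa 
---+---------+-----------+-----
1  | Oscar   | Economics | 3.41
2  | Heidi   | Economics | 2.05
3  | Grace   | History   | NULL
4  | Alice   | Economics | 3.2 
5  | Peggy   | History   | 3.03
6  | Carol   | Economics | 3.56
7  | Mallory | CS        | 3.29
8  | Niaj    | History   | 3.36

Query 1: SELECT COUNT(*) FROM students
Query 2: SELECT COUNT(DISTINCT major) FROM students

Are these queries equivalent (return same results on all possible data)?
No, not equivalent

Query 1 returns: [(8,)]
Query 2 returns: [(3,)]

Reason: COUNT(*) counts rows, COUNT(DISTINCT major) counts unique majors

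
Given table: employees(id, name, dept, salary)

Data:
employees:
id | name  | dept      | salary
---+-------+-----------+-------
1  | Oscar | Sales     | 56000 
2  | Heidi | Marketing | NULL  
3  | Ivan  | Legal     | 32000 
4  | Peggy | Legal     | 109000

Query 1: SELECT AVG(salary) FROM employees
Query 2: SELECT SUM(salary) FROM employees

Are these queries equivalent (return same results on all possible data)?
No, not equivalent

Query 1 returns: [(65666.66666666667,)]
Query 2 returns: [(197000,)]

Reason: AVG vs SUM give different aggregate values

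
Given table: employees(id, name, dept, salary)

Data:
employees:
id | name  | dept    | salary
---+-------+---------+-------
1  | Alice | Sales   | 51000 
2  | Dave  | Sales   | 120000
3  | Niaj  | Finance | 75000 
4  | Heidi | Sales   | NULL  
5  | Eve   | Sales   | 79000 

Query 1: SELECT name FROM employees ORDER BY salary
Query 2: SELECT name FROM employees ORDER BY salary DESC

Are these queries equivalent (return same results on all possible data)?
No, not equivalent

Query 1 returns: [('Heidi',), ('Alice',), ('Niaj',), ('Eve',), ('Dave',)]
Query 2 returns: [('Dave',), ('Eve',), ('Niaj',), ('Alice',), ('Heidi',)]

Reason: ASC vs DESC gives opposite ordering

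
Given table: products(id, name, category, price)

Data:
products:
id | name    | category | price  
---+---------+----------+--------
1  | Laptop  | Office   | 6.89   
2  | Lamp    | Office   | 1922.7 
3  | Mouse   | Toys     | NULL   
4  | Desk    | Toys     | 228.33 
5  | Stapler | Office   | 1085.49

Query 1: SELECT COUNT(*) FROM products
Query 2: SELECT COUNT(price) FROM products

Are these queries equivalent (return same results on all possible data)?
No, not equivalent

Query 1 returns: [(5,)]
Query 2 returns: [(4,)]

Reason: COUNT(*) includes NULLs, COUNT(column) excludes them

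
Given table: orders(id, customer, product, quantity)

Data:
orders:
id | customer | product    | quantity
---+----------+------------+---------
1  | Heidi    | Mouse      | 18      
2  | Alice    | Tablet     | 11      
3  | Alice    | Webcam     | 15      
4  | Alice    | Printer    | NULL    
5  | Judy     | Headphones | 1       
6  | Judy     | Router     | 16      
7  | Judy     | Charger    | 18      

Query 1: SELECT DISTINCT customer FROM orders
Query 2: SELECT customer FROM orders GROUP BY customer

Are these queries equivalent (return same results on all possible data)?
Yes, equivalent

Both queries return: [('Alice',), ('Heidi',), ('Judy',)]

Reason: Both get unique customers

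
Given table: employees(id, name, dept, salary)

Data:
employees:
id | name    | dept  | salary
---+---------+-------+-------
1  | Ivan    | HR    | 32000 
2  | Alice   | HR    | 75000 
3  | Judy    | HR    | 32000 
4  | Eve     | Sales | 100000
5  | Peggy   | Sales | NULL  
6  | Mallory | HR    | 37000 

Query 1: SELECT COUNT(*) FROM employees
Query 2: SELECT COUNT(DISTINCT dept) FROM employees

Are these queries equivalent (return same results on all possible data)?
No, not equivalent

Query 1 returns: [(6,)]
Query 2 returns: [(2,)]

Reason: COUNT(*) counts rows, COUNT(DISTINCT dept) counts unique depts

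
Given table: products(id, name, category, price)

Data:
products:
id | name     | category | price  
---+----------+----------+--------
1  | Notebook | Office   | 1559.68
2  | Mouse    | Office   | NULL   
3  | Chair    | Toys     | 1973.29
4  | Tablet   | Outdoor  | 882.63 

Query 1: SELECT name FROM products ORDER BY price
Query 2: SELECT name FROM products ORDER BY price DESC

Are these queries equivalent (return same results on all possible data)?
No, not equivalent

Query 1 returns: [('Mouse',), ('Tablet',), ('Notebook',), ('Chair',)]
Query 2 returns: [('Chair',), ('Notebook',), ('Tablet',), ('Mouse',)]

Reason: ASC vs DESC gives opposite ordering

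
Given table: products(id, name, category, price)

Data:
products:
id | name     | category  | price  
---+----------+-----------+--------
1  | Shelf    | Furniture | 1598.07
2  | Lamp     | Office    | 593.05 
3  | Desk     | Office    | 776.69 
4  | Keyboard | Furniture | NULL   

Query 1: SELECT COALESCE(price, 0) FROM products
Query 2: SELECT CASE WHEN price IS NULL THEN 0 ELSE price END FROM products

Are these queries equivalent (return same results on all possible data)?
Yes, equivalent

Both queries return: [(0,), (593.05,), (776.69,), (1598.07,)]

Reason: COALESCE vs CASE for NULL handling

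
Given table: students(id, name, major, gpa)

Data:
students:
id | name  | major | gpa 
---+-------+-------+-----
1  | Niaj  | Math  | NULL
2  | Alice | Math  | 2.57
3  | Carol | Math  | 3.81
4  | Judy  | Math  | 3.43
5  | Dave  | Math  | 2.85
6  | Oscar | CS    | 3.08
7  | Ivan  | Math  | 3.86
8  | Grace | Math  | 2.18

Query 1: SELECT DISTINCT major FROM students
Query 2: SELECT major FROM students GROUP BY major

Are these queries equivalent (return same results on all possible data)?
Yes, equivalent

Both queries return: [('CS',), ('Math',)]

Reason: Both get unique majors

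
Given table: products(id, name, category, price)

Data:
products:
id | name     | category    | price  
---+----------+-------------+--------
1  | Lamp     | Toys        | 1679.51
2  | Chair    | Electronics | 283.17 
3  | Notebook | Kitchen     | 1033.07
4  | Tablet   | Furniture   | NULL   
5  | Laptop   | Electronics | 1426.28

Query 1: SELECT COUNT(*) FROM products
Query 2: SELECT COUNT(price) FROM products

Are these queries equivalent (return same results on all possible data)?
No, not equivalent

Query 1 returns: [(5,)]
Query 2 returns: [(4,)]

Reason: COUNT(*) includes NULLs, COUNT(column) excludes them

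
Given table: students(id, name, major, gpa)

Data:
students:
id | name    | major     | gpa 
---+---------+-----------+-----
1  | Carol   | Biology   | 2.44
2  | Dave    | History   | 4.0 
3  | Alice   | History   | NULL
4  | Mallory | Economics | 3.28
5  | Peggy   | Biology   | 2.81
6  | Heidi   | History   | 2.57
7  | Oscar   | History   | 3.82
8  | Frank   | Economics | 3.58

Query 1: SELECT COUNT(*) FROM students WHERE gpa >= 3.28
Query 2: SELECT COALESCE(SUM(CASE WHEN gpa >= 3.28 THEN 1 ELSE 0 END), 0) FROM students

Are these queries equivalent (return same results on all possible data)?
Yes, equivalent

Both queries return: [(4,)]

Reason: COUNT with WHERE vs conditional SUM (COALESCE handles empty-table NULL)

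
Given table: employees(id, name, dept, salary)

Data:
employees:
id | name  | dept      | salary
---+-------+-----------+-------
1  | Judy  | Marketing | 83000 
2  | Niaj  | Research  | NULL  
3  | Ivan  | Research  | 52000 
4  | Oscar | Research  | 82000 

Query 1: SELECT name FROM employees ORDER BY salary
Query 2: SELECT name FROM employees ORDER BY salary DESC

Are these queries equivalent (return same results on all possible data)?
No, not equivalent

Query 1 returns: [('Niaj',), ('Ivan',), ('Oscar',), ('Judy',)]
Query 2 returns: [('Judy',), ('Oscar',), ('Ivan',), ('Niaj',)]

Reason: ASC vs DESC gives opposite ordering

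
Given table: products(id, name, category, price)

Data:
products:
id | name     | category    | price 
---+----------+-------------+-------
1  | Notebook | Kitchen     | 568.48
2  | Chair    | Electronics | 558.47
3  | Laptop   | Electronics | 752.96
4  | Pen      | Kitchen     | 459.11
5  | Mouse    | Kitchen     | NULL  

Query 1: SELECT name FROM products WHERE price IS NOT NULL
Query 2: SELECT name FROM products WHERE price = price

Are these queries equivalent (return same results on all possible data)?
Yes, equivalent

Both queries return: [('Chair',), ('Laptop',), ('Notebook',), ('Pen',)]

Reason: IS NOT NULL vs self-equality (both exclude NULLs)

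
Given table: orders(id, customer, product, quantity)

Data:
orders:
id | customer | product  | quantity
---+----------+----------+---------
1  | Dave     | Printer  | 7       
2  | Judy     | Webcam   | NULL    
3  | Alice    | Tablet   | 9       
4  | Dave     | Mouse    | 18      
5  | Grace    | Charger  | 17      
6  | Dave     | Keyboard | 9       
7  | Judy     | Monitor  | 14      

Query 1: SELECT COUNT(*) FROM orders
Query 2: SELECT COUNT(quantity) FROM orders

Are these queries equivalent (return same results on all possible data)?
No, not equivalent

Query 1 returns: [(7,)]
Query 2 returns: [(6,)]

Reason: COUNT(*) includes NULLs, COUNT(column) excludes them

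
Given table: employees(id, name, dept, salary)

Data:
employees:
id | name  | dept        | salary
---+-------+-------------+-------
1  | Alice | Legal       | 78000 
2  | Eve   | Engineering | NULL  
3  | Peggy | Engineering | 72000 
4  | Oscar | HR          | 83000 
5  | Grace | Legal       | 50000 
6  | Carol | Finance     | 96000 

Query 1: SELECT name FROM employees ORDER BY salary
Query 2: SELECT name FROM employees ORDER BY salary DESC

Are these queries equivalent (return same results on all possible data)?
No, not equivalent

Query 1 returns: [('Eve',), ('Grace',), ('Peggy',), ('Alice',), ('Oscar',), ('Carol',)]
Query 2 returns: [('Carol',), ('Oscar',), ('Alice',), ('Peggy',), ('Grace',), ('Eve',)]

Reason: ASC vs DESC gives opposite ordering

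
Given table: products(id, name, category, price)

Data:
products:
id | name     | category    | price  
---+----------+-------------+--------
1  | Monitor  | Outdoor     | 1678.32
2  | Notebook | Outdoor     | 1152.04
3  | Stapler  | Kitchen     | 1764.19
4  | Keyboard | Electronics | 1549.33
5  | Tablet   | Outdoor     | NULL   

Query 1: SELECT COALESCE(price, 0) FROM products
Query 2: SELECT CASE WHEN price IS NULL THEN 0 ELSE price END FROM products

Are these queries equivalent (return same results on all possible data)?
Yes, equivalent

Both queries return: [(0,), (1152.04,), (1549.33,), (1678.32,), (1764.19,)]

Reason: COALESCE vs CASE for NULL handling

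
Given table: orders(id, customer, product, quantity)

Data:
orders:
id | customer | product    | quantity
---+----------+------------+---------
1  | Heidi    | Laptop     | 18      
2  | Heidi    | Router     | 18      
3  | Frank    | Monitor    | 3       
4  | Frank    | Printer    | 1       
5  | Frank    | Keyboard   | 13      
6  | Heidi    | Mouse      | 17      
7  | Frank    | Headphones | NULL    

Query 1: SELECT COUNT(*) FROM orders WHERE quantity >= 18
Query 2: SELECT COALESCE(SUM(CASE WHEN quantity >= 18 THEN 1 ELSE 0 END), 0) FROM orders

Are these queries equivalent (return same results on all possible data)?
Yes, equivalent

Both queries return: [(2,)]

Reason: COUNT with WHERE vs conditional SUM (COALESCE handles empty-table NULL)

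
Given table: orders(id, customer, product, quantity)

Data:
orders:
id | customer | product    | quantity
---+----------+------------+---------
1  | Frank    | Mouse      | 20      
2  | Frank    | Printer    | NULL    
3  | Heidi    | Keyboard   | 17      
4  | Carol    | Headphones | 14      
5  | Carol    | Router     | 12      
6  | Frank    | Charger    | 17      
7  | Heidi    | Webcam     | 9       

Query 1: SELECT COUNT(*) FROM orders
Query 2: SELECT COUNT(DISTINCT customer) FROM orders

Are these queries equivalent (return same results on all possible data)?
No, not equivalent

Query 1 returns: [(7,)]
Query 2 returns: [(3,)]

Reason: COUNT(*) counts rows, COUNT(DISTINCT customer) counts unique customers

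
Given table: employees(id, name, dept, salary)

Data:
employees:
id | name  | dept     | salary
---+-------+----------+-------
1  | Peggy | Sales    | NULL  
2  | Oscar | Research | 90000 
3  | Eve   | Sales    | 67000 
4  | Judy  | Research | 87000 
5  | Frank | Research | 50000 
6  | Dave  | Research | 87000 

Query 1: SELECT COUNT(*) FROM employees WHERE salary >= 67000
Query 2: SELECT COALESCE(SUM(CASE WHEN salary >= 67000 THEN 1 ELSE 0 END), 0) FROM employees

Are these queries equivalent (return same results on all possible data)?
Yes, equivalent

Both queries return: [(4,)]

Reason: COUNT with WHERE vs conditional SUM (COALESCE handles empty-table NULL)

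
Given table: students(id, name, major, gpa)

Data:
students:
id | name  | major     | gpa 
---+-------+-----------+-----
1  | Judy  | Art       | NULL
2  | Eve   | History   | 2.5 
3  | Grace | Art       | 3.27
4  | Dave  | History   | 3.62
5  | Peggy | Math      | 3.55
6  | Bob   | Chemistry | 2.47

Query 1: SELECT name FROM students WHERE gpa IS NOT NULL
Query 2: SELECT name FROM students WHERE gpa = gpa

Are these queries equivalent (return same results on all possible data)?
Yes, equivalent

Both queries return: [('Bob',), ('Dave',), ('Eve',), ('Grace',), ('Peggy',)]

Reason: IS NOT NULL vs self-equality (both exclude NULLs)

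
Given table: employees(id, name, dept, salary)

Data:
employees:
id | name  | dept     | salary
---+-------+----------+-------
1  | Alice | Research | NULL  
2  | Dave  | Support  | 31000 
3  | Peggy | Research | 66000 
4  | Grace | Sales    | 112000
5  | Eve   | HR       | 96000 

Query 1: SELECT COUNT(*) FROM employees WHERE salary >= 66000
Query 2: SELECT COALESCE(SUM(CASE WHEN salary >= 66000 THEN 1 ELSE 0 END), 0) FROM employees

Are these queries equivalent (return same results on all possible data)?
Yes, equivalent

Both queries return: [(3,)]

Reason: COUNT with WHERE vs conditional SUM (COALESCE handles empty-table NULL)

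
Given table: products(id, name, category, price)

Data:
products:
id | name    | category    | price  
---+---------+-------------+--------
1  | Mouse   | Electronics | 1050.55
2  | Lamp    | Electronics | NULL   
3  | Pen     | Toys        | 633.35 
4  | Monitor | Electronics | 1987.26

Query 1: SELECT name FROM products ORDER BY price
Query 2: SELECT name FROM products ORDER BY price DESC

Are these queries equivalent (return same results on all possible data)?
No, not equivalent

Query 1 returns: [('Lamp',), ('Pen',), ('Mouse',), ('Monitor',)]
Query 2 returns: [('Monitor',), ('Mouse',), ('Pen',), ('Lamp',)]

Reason: ASC vs DESC gives opposite ordering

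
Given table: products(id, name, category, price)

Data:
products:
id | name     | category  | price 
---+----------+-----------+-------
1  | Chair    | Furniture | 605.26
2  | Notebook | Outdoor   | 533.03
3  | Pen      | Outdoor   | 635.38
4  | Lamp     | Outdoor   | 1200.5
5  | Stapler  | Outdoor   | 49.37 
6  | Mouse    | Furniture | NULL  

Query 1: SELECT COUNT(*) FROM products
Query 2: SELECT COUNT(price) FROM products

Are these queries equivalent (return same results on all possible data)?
No, not equivalent

Query 1 returns: [(6,)]
Query 2 returns: [(5,)]

Reason: COUNT(*) includes NULLs, COUNT(column) excludes them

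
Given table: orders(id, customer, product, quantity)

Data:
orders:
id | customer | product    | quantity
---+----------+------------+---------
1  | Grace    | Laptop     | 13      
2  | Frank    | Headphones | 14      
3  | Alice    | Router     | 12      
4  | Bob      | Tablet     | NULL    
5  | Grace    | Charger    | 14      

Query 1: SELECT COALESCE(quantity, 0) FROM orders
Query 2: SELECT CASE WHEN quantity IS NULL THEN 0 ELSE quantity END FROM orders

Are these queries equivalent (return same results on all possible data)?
Yes, equivalent

Both queries return: [(0,), (12,), (13,), (14,), (14,)]

Reason: COALESCE vs CASE for NULL handling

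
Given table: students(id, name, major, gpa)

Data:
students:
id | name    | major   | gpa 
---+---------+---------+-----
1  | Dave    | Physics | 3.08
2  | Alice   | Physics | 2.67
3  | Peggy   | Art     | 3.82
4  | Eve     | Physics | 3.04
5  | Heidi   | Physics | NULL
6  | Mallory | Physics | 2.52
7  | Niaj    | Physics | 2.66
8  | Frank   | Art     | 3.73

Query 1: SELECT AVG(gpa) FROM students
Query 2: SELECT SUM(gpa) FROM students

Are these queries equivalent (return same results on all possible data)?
No, not equivalent

Query 1 returns: [(3.0742857142857143,)]
Query 2 returns: [(21.52,)]

Reason: AVG vs SUM give different aggregate values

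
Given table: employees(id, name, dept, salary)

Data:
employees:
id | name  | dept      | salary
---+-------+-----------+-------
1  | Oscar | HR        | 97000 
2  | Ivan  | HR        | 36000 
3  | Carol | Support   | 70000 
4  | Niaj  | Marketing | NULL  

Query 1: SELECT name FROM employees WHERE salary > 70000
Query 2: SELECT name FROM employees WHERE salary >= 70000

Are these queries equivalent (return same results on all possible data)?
No, not equivalent

Query 1 returns: [('Oscar',)]
Query 2 returns: [('Oscar',), ('Carol',)]

Reason: > vs >= gives different results when salary = 70000 exists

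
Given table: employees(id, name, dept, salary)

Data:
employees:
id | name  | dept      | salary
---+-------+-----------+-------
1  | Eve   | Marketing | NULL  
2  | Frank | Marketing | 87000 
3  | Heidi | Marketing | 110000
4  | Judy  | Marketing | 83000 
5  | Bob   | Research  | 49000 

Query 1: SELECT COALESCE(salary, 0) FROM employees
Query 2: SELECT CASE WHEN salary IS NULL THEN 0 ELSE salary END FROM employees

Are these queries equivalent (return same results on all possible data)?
Yes, equivalent

Both queries return: [(0,), (49000,), (83000,), (87000,), (110000,)]

Reason: COALESCE vs CASE for NULL handling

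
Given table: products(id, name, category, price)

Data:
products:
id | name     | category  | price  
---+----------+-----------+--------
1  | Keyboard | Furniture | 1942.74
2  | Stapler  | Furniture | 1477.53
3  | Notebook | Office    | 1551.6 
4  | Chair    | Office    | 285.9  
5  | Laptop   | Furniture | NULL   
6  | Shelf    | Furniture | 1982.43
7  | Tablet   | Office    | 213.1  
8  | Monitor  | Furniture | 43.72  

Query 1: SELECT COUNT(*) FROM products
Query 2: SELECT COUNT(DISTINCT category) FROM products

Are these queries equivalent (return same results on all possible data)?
No, not equivalent

Query 1 returns: [(8,)]
Query 2 returns: [(2,)]

Reason: COUNT(*) counts rows, COUNT(DISTINCT category) counts unique categorys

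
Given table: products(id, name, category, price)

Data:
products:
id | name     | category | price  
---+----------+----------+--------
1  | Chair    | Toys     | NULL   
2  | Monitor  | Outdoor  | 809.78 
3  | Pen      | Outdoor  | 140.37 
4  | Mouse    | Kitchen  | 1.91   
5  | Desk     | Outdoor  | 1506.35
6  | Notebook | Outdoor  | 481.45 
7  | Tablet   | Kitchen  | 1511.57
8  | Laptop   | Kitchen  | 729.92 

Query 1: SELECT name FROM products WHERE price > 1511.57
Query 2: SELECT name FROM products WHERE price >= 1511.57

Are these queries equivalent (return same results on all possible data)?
No, not equivalent

Query 1 returns: []
Query 2 returns: [('Tablet',)]

Reason: > vs >= gives different results when price = 1511.57 exists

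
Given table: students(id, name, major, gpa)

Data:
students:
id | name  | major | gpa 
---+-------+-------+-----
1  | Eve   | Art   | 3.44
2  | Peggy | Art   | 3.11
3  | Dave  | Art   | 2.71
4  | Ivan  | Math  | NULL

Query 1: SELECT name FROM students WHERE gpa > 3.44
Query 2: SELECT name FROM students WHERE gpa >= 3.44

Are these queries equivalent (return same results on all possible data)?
No, not equivalent

Query 1 returns: []
Query 2 returns: [('Eve',)]

Reason: > vs >= gives different results when gpa = 3.44 exists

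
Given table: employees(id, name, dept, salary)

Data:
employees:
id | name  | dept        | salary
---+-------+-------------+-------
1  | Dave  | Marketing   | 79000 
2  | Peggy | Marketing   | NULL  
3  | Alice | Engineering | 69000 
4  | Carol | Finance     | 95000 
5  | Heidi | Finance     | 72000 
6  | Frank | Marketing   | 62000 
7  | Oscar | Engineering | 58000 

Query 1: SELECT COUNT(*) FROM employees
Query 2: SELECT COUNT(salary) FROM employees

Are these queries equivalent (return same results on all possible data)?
No, not equivalent

Query 1 returns: [(7,)]
Query 2 returns: [(6,)]

Reason: COUNT(*) includes NULLs, COUNT(column) excludes them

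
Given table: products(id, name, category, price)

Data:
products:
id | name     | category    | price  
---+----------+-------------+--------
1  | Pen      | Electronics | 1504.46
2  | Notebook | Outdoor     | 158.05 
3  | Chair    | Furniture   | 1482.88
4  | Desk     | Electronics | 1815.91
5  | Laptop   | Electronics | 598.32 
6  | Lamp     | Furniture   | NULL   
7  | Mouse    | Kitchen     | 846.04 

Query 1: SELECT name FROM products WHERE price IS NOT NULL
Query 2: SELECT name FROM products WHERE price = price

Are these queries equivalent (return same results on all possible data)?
Yes, equivalent

Both queries return: [('Chair',), ('Desk',), ('Laptop',), ('Mouse',), ('Notebook',), ('Pen',)]

Reason: IS NOT NULL vs self-equality (both exclude NULLs)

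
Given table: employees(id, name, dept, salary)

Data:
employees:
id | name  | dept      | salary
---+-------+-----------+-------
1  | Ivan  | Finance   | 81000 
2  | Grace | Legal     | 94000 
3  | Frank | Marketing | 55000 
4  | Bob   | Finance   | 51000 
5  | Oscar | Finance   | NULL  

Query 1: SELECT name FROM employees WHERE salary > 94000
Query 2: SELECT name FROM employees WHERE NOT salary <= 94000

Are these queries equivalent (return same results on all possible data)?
Yes, equivalent

Both queries return: []

Reason: Both filter salary > 94000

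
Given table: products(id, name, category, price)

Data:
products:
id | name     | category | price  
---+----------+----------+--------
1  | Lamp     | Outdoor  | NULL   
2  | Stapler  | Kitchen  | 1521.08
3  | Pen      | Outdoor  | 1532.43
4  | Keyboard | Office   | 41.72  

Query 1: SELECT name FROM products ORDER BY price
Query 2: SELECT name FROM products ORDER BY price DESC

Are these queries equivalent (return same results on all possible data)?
No, not equivalent

Query 1 returns: [('Lamp',), ('Keyboard',), ('Stapler',), ('Pen',)]
Query 2 returns: [('Pen',), ('Stapler',), ('Keyboard',), ('Lamp',)]

Reason: ASC vs DESC gives opposite ordering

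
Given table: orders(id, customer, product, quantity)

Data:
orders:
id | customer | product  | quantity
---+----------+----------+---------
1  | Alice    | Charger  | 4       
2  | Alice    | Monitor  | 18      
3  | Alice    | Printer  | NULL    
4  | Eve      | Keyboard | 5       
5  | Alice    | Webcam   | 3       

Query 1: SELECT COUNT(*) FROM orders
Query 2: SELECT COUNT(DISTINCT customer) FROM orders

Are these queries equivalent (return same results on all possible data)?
No, not equivalent

Query 1 returns: [(5,)]
Query 2 returns: [(2,)]

Reason: COUNT(*) counts rows, COUNT(DISTINCT customer) counts unique customers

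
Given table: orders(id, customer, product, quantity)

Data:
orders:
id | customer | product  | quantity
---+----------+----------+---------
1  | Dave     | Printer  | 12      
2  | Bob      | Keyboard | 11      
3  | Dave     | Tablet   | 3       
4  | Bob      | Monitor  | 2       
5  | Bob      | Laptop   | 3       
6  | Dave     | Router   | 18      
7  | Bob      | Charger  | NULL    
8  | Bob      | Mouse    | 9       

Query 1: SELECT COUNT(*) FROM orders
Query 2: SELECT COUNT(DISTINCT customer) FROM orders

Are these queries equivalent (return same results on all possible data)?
No, not equivalent

Query 1 returns: [(8,)]
Query 2 returns: [(2,)]

Reason: COUNT(*) counts rows, COUNT(DISTINCT customer) counts unique customers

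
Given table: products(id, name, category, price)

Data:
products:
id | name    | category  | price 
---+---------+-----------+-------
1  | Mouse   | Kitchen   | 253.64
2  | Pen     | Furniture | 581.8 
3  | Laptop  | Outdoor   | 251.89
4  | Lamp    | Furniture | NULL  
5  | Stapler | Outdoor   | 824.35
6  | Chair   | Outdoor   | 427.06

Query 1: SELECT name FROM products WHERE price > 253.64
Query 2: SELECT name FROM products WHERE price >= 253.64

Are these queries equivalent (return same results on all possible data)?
No, not equivalent

Query 1 returns: [('Pen',), ('Stapler',), ('Chair',)]
Query 2 returns: [('Mouse',), ('Pen',), ('Stapler',), ('Chair',)]

Reason: > vs >= gives different results when price = 253.64 exists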